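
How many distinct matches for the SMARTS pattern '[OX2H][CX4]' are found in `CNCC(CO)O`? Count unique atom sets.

2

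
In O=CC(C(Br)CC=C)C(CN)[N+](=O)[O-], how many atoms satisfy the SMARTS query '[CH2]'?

3

The query [CH2] means: aliphatic carbon with exactly two hydrogens.
Check the 14 heavy atoms by environment: 3× C (H2) → match; 5× C (H1) → no; 2× O (H0) → no; 1× N (charge +1, H0) → no; 1× O (charge -1, H0) → no; 1× N (H2) → no; 1× Br (H0) → no.
That gives 3 matching atoms.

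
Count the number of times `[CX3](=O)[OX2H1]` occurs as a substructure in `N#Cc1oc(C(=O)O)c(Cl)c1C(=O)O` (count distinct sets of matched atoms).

2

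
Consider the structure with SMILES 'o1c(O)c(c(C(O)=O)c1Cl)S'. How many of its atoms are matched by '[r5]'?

5

Check the 11 heavy atoms by environment: 1× o (aromatic, in 5-ring) → match; 4× c (aromatic, in 5-ring) → match; 1× S (acyclic) → no; 1× C (acyclic) → no; 3× O (acyclic) → no; 1× Cl (acyclic) → no.
Summing the matching environments: 1 + 4 = 5 matching atoms.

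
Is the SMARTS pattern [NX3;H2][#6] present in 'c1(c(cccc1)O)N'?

Yes

The pattern [NX3;H2][#6] describes a trivalent nitrogen with two H attached to carbon — a primary amine.
The molecule carries a primary amino group (-NH2), whose atoms satisfy every constraint of the query, so the pattern matches.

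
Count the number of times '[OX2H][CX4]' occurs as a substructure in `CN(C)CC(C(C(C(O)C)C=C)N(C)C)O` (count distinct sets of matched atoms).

2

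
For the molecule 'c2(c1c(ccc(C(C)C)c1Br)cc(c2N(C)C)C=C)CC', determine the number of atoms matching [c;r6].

10

Check the 21 heavy atoms by environment: 10× c (aromatic, in 6-ring) → match; 9× C (acyclic) → no; 1× Br (acyclic) → no; 1× N (acyclic) → no.
That gives 10 matching atoms.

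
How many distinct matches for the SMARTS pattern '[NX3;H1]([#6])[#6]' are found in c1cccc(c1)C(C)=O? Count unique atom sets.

[NX3;H1]([#6])[#6] is the SMARTS for a secondary amine: a trivalent nitrogen with one H, bonded to two carbons.
No fragment in the molecule satisfies every constraint, giving 0 matches.

0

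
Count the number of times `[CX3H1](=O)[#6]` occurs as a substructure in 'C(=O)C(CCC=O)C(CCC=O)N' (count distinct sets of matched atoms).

[CX3H1](=O)[#6] is the SMARTS for an aldehyde: an sp2 carbon with one H, double-bonded to O and single-bonded to carbon.
The molecule carries 3 separate instances of an aldehyde (-CHO) meeting every constraint; each maps to a distinct set of atoms, giving 3 matches.

3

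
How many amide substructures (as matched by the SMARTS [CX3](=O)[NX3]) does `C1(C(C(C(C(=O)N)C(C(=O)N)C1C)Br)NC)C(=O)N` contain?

3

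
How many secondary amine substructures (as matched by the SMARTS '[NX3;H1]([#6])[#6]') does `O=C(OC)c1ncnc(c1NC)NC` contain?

2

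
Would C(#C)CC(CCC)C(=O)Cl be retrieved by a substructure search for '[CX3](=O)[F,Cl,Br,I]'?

Yes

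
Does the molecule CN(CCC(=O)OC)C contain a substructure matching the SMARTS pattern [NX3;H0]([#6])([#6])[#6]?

Yes

The pattern [NX3;H0]([#6])([#6])[#6] describes a trivalent nitrogen with no H, bonded to three carbons — a tertiary amine.
The molecule carries a dimethylamino group (-N(CH3)2), whose atoms satisfy every constraint of the query, so the pattern matches.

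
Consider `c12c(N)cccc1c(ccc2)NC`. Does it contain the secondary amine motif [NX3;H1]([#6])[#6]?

Yes

The pattern [NX3;H1]([#6])[#6] describes a trivalent nitrogen with one H, bonded to two carbons — a secondary amine.
The molecule carries an N-methylamino group (-NHCH3), whose atoms satisfy every constraint of the query, so the pattern matches.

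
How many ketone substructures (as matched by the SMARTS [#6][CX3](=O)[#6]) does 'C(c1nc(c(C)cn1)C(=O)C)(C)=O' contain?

2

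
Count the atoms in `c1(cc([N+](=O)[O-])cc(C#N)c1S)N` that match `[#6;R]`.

6

The query [#6;R] means: carbon that is part of a ring.
Check the 13 heavy atoms by environment: 6× c (aromatic, in 6-ring) → match; 1× C (acyclic) → no; 2× N (acyclic) → no; 1× S (acyclic) → no; 1× N (charge +1, acyclic) → no; 1× O (charge -1, acyclic) → no; 1× O (acyclic) → no.
That gives 6 matching atoms.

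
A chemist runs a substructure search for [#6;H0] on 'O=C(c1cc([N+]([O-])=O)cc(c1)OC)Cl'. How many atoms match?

4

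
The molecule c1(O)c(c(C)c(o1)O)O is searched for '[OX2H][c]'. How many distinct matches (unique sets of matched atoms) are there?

[OX2H][c] is the SMARTS for a phenol: a hydroxyl oxygen attached to an aromatic carbon.
The molecule carries 3 separate instances of a hydroxyl group (-OH) meeting every constraint; each maps to a distinct set of atoms, giving 3 matches.

3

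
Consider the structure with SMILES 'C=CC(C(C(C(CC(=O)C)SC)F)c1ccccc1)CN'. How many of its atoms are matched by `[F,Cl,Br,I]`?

1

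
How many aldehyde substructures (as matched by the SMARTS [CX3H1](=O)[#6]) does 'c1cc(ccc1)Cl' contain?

0

[CX3H1](=O)[#6] is the SMARTS for an aldehyde: an sp2 carbon with one H, double-bonded to O and single-bonded to carbon.
No fragment in the molecule satisfies every constraint, giving 0 matches.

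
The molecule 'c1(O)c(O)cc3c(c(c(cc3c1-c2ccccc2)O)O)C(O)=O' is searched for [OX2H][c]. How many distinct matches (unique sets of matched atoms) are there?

[OX2H][c] is the SMARTS for a phenol: a hydroxyl oxygen attached to an aromatic carbon.
The molecule carries 4 separate instances of a hydroxyl group (-OH) meeting every constraint; each maps to a distinct set of atoms, giving 4 matches.

4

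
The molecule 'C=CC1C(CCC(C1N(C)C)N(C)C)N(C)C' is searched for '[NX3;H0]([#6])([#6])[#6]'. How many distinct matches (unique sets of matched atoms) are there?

3

[NX3;H0]([#6])([#6])[#6] is the SMARTS for a tertiary amine: a trivalent nitrogen with no H, bonded to three carbons.
The molecule carries 3 separate instances of a dimethylamino group (-N(CH3)2) meeting every constraint; each maps to a distinct set of atoms, giving 3 matches.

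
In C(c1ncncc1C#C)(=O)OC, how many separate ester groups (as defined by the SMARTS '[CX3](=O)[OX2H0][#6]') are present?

[CX3](=O)[OX2H0][#6] is the SMARTS for an ester: a carbonyl carbon bonded to an oxygen that is itself bonded to carbon (no H on that O).
Exactly one fragment in the molecule meets all constraints, giving 1 match.

1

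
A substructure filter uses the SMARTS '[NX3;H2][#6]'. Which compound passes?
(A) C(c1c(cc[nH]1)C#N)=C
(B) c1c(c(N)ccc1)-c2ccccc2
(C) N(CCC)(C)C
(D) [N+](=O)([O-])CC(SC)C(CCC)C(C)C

B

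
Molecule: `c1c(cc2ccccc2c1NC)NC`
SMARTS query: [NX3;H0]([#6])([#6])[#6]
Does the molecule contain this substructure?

The pattern [NX3;H0]([#6])([#6])[#6] describes a trivalent nitrogen with no H, bonded to three carbons — a tertiary amine.
The closest candidate here is an N-methylamino group (-NHCH3), but the nitrogen still has one H (H1), not H0. No other fragment satisfies the full query, so there is no match.

No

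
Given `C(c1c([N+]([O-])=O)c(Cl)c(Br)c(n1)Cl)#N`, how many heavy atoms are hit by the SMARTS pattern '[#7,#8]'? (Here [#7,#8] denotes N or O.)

5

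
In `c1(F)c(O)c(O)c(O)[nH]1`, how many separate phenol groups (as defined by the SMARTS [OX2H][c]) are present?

[OX2H][c] is the SMARTS for a phenol: a hydroxyl oxygen attached to an aromatic carbon.
The molecule carries 3 separate instances of a hydroxyl group (-OH) meeting every constraint; each maps to a distinct set of atoms, giving 3 matches.

3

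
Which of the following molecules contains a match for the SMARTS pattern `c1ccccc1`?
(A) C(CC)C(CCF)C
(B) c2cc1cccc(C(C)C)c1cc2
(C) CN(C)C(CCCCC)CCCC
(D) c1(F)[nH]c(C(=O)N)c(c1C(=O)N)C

B

c1ccccc1 describes six aromatic carbons in a ring (a benzene ring).
(A) has a methyl group (-CH3) but no six-membered all-carbon aromatic ring is present.
(B) contains the required atom environment, so the pattern matches.
(C) has a methyl group (-CH3) but no six-membered all-carbon aromatic ring is present.
(D) has a methyl group (-CH3) but no six-membered all-carbon aromatic ring is present.
So the answer is (B).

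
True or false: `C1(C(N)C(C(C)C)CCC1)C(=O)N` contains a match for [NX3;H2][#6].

True

The pattern [NX3;H2][#6] describes a trivalent nitrogen with two H attached to carbon — a primary amine.
The molecule carries a primary amino group (-NH2), whose atoms satisfy every constraint of the query, so the pattern matches.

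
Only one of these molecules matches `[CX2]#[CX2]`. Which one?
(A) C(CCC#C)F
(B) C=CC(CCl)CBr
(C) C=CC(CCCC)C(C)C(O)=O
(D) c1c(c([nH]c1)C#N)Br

A

[CX2]#[CX2] describes a carbon-carbon triple bond (an alkyne).
(A) contains an ethynyl group (-C#CH), which satisfies every atom and bond constraint.
(B) has a vinyl group (-CH=CH2) but the C=C is a double bond; both carbons are CX3, not CX2.
(C) has a vinyl group (-CH=CH2) but the C=C is a double bond; both carbons are CX3, not CX2.
(D) has a nitrile (-C#N) but the triple bond is C#N, not C#C.
So the answer is (A).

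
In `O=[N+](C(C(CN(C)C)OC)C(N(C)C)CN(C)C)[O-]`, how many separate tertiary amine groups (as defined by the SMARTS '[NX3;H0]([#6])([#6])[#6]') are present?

3

[NX3;H0]([#6])([#6])[#6] is the SMARTS for a tertiary amine: a trivalent nitrogen with no H, bonded to three carbons.
The molecule carries 3 separate instances of a dimethylamino group (-N(CH3)2) meeting every constraint; each maps to a distinct set of atoms, giving 3 matches.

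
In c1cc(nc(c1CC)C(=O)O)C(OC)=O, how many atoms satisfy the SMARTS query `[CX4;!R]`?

The query [CX4;!R] means: aliphatic carbon with four total connections, not in a ring.
Check the 15 heavy atoms by environment: 1× n (aromatic, X2, in 6-ring) → no; 5× c (aromatic, X3, in 6-ring) → no; 2× C (X3, acyclic) → no; 2× O (X1, acyclic) → no; 2× O (X2, acyclic) → no; 3× C (X4, acyclic) → match.
That gives 3 matching atoms.

3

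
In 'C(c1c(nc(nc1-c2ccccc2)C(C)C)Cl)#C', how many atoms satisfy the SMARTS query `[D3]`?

6

Check the 18 heavy atoms by environment: 2× n (aromatic, D2) → no; 5× c (aromatic, D3) → match; 1× C (D2) → no; 3× C (D1) → no; 5× c (aromatic, D2) → no; 1× Cl (D1) → no; 1× C (D3) → match.
Summing the matching environments: 5 + 1 = 6 matching atoms.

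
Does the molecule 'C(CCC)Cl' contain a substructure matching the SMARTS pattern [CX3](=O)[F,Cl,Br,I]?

The pattern [CX3](=O)[F,Cl,Br,I] describes a carbonyl carbon bonded to a halogen — an acyl halide.
The closest candidate here is a chloro substituent, but the Cl is not on a carbonyl carbon. No other fragment satisfies the full query, so there is no match.

No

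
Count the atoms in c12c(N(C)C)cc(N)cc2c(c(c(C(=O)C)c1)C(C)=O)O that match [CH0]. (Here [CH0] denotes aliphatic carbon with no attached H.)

2

The query [CH0] means: aliphatic carbon with no attached hydrogen.
Check the 21 heavy atoms by environment: 7× c (aromatic, H0) → no; 3× c (aromatic, H1) → no; 1× O (H1) → no; 2× C (H0) → match; 2× O (H0) → no; 4× C (H3) → no; 1× N (H0) → no; 1× N (H2) → no.
That gives 2 matching atoms.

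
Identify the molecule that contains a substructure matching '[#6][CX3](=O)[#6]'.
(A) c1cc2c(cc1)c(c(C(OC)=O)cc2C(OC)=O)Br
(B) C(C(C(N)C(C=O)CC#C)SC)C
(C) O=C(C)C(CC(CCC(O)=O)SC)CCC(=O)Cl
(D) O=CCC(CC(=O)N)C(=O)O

C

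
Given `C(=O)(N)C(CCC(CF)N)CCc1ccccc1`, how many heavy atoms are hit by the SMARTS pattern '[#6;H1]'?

7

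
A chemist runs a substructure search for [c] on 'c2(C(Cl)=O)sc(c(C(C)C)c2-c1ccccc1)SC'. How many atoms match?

10

Check the 19 heavy atoms by environment: 1× s (aromatic) → no; 10× c (aromatic) → match; 5× C → no; 1× O → no; 1× Cl → no; 1× S → no.
That gives 10 matching atoms.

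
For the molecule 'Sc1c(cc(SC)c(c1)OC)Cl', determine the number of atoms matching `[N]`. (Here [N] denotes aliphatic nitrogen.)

0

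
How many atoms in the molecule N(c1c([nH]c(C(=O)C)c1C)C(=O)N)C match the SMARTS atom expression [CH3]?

3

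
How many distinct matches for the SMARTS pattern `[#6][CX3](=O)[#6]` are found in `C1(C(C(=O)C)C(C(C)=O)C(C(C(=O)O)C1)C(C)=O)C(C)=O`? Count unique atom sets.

4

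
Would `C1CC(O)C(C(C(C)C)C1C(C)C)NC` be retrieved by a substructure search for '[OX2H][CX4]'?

Yes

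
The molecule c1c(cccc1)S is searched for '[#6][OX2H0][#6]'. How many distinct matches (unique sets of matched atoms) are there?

[#6][OX2H0][#6] is the SMARTS for an ether: an aliphatic oxygen bridging two carbons with no H on the oxygen.
No fragment in the molecule satisfies every constraint, giving 0 matches.

0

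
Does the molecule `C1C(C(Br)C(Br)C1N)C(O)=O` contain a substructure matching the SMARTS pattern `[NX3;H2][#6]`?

Yes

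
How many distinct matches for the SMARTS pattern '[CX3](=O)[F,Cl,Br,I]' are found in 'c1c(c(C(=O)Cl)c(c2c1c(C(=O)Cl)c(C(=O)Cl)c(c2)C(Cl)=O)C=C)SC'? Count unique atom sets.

4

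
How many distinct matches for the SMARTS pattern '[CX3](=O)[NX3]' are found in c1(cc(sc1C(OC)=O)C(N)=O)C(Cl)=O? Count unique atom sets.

[CX3](=O)[NX3] is the SMARTS for an amide: a carbonyl carbon bonded to a trivalent nitrogen.
Exactly one fragment in the molecule meets all constraints, giving 1 match.

1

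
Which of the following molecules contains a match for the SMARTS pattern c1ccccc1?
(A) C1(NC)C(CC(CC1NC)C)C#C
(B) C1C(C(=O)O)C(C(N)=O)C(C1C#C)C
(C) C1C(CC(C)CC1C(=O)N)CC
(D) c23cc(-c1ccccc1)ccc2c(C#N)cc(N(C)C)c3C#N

D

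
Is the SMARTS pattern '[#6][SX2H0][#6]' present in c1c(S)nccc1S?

No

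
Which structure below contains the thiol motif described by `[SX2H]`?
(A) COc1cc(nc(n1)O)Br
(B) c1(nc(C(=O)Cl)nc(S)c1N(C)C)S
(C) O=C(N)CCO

[SX2H] describes an aliphatic sulfur with two connections, one being H (a thiol).
(A) has a hydroxyl group (-OH) but it is an -OH, not an -SH.
(B) contains a thiol (-SH), which satisfies every atom and bond constraint.
(C) has a hydroxyl group (-OH) but it is an -OH, not an -SH.
So the answer is (B).

B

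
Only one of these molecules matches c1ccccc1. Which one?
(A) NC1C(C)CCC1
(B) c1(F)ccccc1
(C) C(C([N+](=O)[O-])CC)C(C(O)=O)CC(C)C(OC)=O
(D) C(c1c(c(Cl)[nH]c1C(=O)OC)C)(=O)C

c1ccccc1 describes six aromatic carbons in a ring (a benzene ring).
(A) has a methyl group (-CH3) but no six-membered all-carbon aromatic ring is present.
(B) contains the required atom environment, so the pattern matches.
(C) has a methyl group (-CH3) but no six-membered all-carbon aromatic ring is present.
(D) has a methyl group (-CH3) but no six-membered all-carbon aromatic ring is present.
So the answer is (B).

B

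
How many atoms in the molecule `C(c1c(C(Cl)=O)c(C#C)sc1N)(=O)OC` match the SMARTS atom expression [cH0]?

4

The query [cH0] means: aromatic carbon with no attached hydrogen (substituted or ring-fusion).
Check the 15 heavy atoms by environment: 1× s (aromatic, H0) → no; 4× c (aromatic, H0) → match; 3× C (H0) → no; 3× O (H0) → no; 1× Cl (H0) → no; 1× N (H2) → no; 1× C (H3) → no; 1× C (H1) → no.
That gives 4 matching atoms.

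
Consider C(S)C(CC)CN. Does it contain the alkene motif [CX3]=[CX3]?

The pattern [CX3]=[CX3] describes a non-aromatic C=C double bond between two sp2 carbons — an alkene.
The closest candidate here is an ethyl group (-CH2CH3), but its C-C bond is a single bond between CX4 carbons, not CX3=CX3. No other fragment satisfies the full query, so there is no match.

No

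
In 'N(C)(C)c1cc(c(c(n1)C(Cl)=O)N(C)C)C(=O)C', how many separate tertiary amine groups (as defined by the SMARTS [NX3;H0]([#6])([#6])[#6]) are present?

[NX3;H0]([#6])([#6])[#6] is the SMARTS for a tertiary amine: a trivalent nitrogen with no H, bonded to three carbons.
The molecule carries 2 separate instances of a dimethylamino group (-N(CH3)2) meeting every constraint; each maps to a distinct set of atoms, giving 2 matches.

2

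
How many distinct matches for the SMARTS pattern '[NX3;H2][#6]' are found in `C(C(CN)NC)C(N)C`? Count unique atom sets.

2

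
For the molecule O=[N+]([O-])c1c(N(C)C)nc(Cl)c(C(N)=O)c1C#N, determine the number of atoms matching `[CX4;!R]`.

2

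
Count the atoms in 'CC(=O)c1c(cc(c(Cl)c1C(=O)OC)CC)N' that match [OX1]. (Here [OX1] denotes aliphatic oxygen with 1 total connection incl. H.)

2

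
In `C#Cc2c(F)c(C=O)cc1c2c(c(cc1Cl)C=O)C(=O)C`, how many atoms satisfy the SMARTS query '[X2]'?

The query [X2] means: any atom with exactly two total connections (bonds + H).
Check the 21 heavy atoms by environment: 10× c (aromatic, X3) → no; 3× C (X3) → no; 3× O (X1) → no; 1× C (X4) → no; 2× C (X2) → match; 1× F (X1) → no; 1× Cl (X1) → no.
That gives 2 matching atoms.

2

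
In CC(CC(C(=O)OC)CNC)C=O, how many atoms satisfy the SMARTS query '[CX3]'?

2

The query [CX3] means: C with X3: aliphatic carbon with exactly 3 total connections.
Check the 13 heavy atoms by environment: 7× C (X4) → no; 2× C (X3) → match; 2× O (X1) → no; 1× O (X2) → no; 1× N (X3) → no.
That gives 2 matching atoms.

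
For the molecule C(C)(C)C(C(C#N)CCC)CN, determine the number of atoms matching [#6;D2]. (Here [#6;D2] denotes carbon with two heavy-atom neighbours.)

4

Check the 12 heavy atoms by environment: 4× C (D2) → match; 3× C (D3) → no; 2× N (D1) → no; 3× C (D1) → no.
That gives 4 matching atoms.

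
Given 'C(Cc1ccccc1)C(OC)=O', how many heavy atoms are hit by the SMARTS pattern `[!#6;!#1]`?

2

Check the 12 heavy atoms by environment: 4× C → no; 2× O → match; 6× c (aromatic) → no.
That gives 2 matching atoms.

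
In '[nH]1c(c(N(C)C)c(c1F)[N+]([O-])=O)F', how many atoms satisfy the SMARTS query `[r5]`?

The query [r5] means: r5 matches atoms in a five-membered ring.
Check the 13 heavy atoms by environment: 1× n (aromatic, in 5-ring) → match; 4× c (aromatic, in 5-ring) → match; 1× N (acyclic) → no; 2× C (acyclic) → no; 2× F (acyclic) → no; 1× N (charge +1, acyclic) → no; 1× O (charge -1, acyclic) → no; 1× O (acyclic) → no.
Summing the matching environments: 1 + 4 = 5 matching atoms.

5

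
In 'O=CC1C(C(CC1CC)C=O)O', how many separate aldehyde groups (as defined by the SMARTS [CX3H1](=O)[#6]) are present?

2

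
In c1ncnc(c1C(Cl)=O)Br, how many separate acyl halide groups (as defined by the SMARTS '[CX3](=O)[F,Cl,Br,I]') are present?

1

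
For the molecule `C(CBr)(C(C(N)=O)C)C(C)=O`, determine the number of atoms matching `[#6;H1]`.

2

The query [#6;H1] means: any carbon bearing exactly one hydrogen.
Check the 11 heavy atoms by environment: 1× C (H2) → no; 2× C (H1) → match; 2× C (H3) → no; 2× C (H0) → no; 2× O (H0) → no; 1× N (H2) → no; 1× Br (H0) → no.
That gives 2 matching atoms.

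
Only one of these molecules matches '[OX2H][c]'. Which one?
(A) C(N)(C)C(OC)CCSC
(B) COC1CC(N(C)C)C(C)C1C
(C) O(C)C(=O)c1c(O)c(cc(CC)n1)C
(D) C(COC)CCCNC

C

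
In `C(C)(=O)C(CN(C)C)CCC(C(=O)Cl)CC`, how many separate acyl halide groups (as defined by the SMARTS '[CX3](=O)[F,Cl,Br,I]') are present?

1

[CX3](=O)[F,Cl,Br,I] is the SMARTS for an acyl halide: a carbonyl carbon bonded to a halogen.
Exactly one fragment in the molecule meets all constraints, giving 1 match.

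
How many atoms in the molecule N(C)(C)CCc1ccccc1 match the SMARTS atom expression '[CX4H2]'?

2

Check the 11 heavy atoms by environment: 2× C (H2, X4) → match; 1× N (H0, X3) → no; 2× C (H3, X4) → no; 1× c (aromatic, H0, X3) → no; 5× c (aromatic, H1, X3) → no.
That gives 2 matching atoms.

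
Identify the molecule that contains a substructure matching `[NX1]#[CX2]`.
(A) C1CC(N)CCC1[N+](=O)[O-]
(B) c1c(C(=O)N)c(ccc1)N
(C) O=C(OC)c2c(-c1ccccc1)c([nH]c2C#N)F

C

[NX1]#[CX2] describes a nitrogen triple-bonded to a two-connected carbon (a nitrile).
(A) has a nitro group (-[N+](=O)[O-]) but there is no C#N triple bond.
(B) has a primary amino group (-NH2) but the nitrogen is NX3 (three connections), not NX1 triple-bonded.
(C) contains a nitrile (-C#N), which satisfies every atom and bond constraint.
So the answer is (C).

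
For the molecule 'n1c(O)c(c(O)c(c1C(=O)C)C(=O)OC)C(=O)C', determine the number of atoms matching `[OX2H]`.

2

The query [OX2H] means: aliphatic oxygen with two connections, one of which is H — an -OH oxygen.
Check the 18 heavy atoms by environment: 1× n (aromatic, H0, X2) → no; 5× c (aromatic, H0, X3) → no; 3× C (H0, X3) → no; 3× O (H0, X1) → no; 1× O (H0, X2) → no; 3× C (H3, X4) → no; 2× O (H1, X2) → match.
That gives 2 matching atoms.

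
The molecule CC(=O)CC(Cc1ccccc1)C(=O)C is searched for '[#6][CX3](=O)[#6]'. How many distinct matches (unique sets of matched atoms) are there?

2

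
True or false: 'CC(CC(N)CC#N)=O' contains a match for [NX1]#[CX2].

True

The pattern [NX1]#[CX2] describes a nitrogen triple-bonded to a two-connected carbon — a nitrile.
The molecule carries a nitrile (-C#N), whose atoms satisfy every constraint of the query, so the pattern matches.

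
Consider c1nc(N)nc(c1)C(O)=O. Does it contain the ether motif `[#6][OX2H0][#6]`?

The pattern [#6][OX2H0][#6] describes an aliphatic oxygen bridging two carbons with no H on the oxygen — an ether.
The closest candidate here is a carboxylic acid group (-C(=O)OH), but the -OH oxygen has H1; the =O is OX1, not OX2. No other fragment satisfies the full query, so there is no match.

No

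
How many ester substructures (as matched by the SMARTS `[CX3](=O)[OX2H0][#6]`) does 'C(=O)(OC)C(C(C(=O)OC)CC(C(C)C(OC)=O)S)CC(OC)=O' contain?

4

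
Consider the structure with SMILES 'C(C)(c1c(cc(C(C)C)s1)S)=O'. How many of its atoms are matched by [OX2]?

0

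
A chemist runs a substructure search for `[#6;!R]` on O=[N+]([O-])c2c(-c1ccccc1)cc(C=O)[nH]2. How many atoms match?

Check the 16 heavy atoms by environment: 1× n (aromatic, in 5-ring) → no; 4× c (aromatic, in 5-ring) → no; 1× N (charge +1, acyclic) → no; 1× O (charge -1, acyclic) → no; 2× O (acyclic) → no; 1× C (acyclic) → match; 6× c (aromatic, in 6-ring) → no.
That gives 1 matching atom.

1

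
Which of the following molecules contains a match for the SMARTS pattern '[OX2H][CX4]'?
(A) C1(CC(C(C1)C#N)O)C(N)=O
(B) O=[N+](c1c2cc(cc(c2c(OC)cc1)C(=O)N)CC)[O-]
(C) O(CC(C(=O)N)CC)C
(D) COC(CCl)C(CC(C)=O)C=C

A

[OX2H][CX4] describes a hydroxyl oxygen bound to an sp3 (X4) carbon (an aliphatic alcohol).
(A) contains a hydroxyl group (-OH), which satisfies every atom and bond constraint.
(B) has a methoxy ether (-OCH3) but the oxygen has H0 (ether), not H1.
(C) has a methoxy ether (-OCH3) but the oxygen has H0 (ether), not H1.
(D) has a methoxy ether (-OCH3) but the oxygen has H0 (ether), not H1.
So the answer is (A).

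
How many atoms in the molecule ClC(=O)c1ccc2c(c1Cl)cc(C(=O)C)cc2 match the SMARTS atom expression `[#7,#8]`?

Check the 17 heavy atoms by environment: 10× c (aromatic) → no; 2× Cl → no; 3× C → no; 2× O → match.
That gives 2 matching atoms.

2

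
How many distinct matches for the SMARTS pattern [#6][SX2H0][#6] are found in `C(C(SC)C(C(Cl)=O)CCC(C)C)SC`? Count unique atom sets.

[#6][SX2H0][#6] is the SMARTS for a thioether: an aliphatic sulfur bridging two carbons with no H on the sulfur.
The molecule carries 2 separate instances of a methylthio ether (-SCH3) meeting every constraint; each maps to a distinct set of atoms, giving 2 matches.

2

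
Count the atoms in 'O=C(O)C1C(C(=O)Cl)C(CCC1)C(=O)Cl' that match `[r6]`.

6

The query [r6] means: r6 matches atoms in a six-membered ring.
Check the 15 heavy atoms by environment: 6× C (in 6-ring) → match; 3× C (acyclic) → no; 4× O (acyclic) → no; 2× Cl (acyclic) → no.
That gives 6 matching atoms.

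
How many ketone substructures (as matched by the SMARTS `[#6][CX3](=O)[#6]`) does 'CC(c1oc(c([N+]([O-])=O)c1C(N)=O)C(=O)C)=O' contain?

2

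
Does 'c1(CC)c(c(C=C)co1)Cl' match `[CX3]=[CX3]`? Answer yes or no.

Yes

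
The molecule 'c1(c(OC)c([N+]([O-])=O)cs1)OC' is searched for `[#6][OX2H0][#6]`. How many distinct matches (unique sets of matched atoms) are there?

2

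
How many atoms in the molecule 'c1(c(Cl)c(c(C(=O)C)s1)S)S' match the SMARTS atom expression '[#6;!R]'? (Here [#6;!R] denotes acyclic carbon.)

2

Check the 11 heavy atoms by environment: 1× s (aromatic, in 5-ring) → no; 4× c (aromatic, in 5-ring) → no; 2× S (acyclic) → no; 2× C (acyclic) → match; 1× O (acyclic) → no; 1× Cl (acyclic) → no.
That gives 2 matching atoms.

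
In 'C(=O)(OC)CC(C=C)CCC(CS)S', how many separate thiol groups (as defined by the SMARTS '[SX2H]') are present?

2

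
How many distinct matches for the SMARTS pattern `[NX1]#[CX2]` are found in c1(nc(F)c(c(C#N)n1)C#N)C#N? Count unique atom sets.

3

[NX1]#[CX2] is the SMARTS for a nitrile: a nitrogen triple-bonded to a two-connected carbon.
The molecule carries 3 separate instances of a nitrile (-C#N) meeting every constraint; each maps to a distinct set of atoms, giving 3 matches.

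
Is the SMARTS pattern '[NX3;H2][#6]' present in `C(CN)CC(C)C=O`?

Yes

The pattern [NX3;H2][#6] describes a trivalent nitrogen with two H attached to carbon — a primary amine.
The molecule carries a primary amino group (-NH2), whose atoms satisfy every constraint of the query, so the pattern matches.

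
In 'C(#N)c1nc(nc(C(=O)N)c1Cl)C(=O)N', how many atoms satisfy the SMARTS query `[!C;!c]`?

The query [!C;!c] means: neither aliphatic nor aromatic carbon — same as [!#6].
Check the 15 heavy atoms by environment: 2× n (aromatic) → match; 4× c (aromatic) → no; 1× Cl → match; 3× C → no; 2× O → match; 3× N → match.
Summing the matching environments: 2 + 1 + 2 + 3 = 8 matching atoms.

8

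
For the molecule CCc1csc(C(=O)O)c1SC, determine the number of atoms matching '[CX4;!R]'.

The query [CX4;!R] means: aliphatic carbon with four total connections, not in a ring.
Check the 12 heavy atoms by environment: 1× s (aromatic, X2, in 5-ring) → no; 4× c (aromatic, X3, in 5-ring) → no; 1× S (X2, acyclic) → no; 3× C (X4, acyclic) → match; 1× C (X3, acyclic) → no; 1× O (X1, acyclic) → no; 1× O (X2, acyclic) → no.
That gives 3 matching atoms.

3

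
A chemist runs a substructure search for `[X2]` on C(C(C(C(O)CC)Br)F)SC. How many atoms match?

2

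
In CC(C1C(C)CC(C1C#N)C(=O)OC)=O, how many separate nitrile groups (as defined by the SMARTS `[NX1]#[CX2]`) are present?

[NX1]#[CX2] is the SMARTS for a nitrile: a nitrogen triple-bonded to a two-connected carbon.
Exactly one fragment in the molecule meets all constraints, giving 1 match.

1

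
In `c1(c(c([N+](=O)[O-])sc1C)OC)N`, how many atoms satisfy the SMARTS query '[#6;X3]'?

4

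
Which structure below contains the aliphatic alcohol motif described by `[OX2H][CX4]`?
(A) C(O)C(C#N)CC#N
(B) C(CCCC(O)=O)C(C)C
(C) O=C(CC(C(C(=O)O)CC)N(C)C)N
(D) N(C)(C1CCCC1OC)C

[OX2H][CX4] describes a hydroxyl oxygen bound to an sp3 (X4) carbon (an aliphatic alcohol).
(A) contains a hydroxyl group (-OH), which satisfies every atom and bond constraint.
(B) has a carboxylic acid group (-C(=O)OH) but the -OH is on a CX3 carbonyl carbon, not a CX4 carbon.
(C) has a carboxylic acid group (-C(=O)OH) but the -OH is on a CX3 carbonyl carbon, not a CX4 carbon.
(D) has a methoxy ether (-OCH3) but the oxygen has H0 (ether), not H1.
So the answer is (A).

A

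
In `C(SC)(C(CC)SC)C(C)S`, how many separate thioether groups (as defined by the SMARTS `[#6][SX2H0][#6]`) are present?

2

[#6][SX2H0][#6] is the SMARTS for a thioether: an aliphatic sulfur bridging two carbons with no H on the sulfur.
The molecule carries 2 separate instances of a methylthio ether (-SCH3) meeting every constraint; each maps to a distinct set of atoms, giving 2 matches.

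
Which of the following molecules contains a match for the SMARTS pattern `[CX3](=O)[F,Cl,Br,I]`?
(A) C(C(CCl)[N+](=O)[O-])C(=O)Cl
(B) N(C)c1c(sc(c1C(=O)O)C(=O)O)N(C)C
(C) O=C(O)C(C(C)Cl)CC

[CX3](=O)[F,Cl,Br,I] describes a carbonyl carbon bonded to a halogen (an acyl halide).
(A) contains an acyl chloride (-C(=O)Cl), which satisfies every atom and bond constraint.
(B) has a carboxylic acid group (-C(=O)OH) but the carbonyl is bonded to -OH, not to a halogen.
(C) has a chloro substituent but the Cl is not on a carbonyl carbon.
So the answer is (A).

A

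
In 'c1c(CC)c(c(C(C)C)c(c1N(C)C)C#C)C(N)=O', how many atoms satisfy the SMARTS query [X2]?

Check the 19 heavy atoms by environment: 6× c (aromatic, X3) → no; 1× C (X3) → no; 1× O (X1) → no; 2× N (X3) → no; 7× C (X4) → no; 2× C (X2) → match.
That gives 2 matching atoms.

2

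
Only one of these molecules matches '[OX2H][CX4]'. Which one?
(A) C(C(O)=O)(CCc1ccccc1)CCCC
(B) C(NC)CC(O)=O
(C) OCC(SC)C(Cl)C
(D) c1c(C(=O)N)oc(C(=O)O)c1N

C

[OX2H][CX4] describes a hydroxyl oxygen bound to an sp3 (X4) carbon (an aliphatic alcohol).
(A) has a carboxylic acid group (-C(=O)OH) but the -OH is on a CX3 carbonyl carbon, not a CX4 carbon.
(B) has a carboxylic acid group (-C(=O)OH) but the -OH is on a CX3 carbonyl carbon, not a CX4 carbon.
(C) contains a hydroxyl group (-OH), which satisfies every atom and bond constraint.
(D) has a carboxylic acid group (-C(=O)OH) but the -OH is on a CX3 carbonyl carbon, not a CX4 carbon.
So the answer is (C).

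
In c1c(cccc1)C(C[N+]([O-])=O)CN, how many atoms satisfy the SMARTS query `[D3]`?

3

The query [D3] means: atom with exactly three heavy-atom neighbours.
Check the 13 heavy atoms by environment: 2× C (D2) → no; 1× C (D3) → match; 1× N (charge +1, D3) → match; 1× O (charge -1, D1) → no; 1× O (D1) → no; 1× N (D1) → no; 1× c (aromatic, D3) → match; 5× c (aromatic, D2) → no.
Summing the matching environments: 1 + 1 + 1 = 3 matching atoms.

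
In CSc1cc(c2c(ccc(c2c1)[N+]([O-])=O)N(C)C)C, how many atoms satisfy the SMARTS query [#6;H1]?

4

The query [#6;H1] means: any carbon bearing exactly one hydrogen.
Check the 19 heavy atoms by environment: 6× c (aromatic, H0) → no; 4× c (aromatic, H1) → match; 1× S (H0) → no; 4× C (H3) → no; 1× N (charge +1, H0) → no; 1× O (charge -1, H0) → no; 1× O (H0) → no; 1× N (H0) → no.
That gives 4 matching atoms.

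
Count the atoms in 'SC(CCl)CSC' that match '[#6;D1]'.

1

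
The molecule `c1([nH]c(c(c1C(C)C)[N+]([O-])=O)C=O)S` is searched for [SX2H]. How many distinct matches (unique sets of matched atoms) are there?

1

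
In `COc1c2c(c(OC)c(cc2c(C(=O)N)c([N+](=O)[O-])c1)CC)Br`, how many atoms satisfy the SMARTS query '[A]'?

The query [A] means: A matches any aliphatic (non-aromatic) heavy atom.
Check the 23 heavy atoms by environment: 10× c (aromatic) → no; 5× C → match; 1× Br → match; 1× N (charge +1) → match; 1× O (charge -1) → match; 4× O → match; 1× N → match.
Summing the matching environments: 5 + 1 + 1 + 1 + 4 + 1 = 13 matching atoms.

13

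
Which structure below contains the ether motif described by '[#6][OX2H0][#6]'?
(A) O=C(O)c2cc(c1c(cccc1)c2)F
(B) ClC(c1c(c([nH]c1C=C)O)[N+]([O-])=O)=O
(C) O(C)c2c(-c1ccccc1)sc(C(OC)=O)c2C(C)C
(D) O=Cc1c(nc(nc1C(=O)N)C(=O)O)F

[#6][OX2H0][#6] describes an aliphatic oxygen bridging two carbons with no H on the oxygen (an ether).
(A) has a carboxylic acid group (-C(=O)OH) but the -OH oxygen has H1; the =O is OX1, not OX2.
(B) has a hydroxyl group (-OH) but the oxygen has H1, not H0 bridging two carbons.
(C) contains a methoxy ether (-OCH3), which satisfies every atom and bond constraint.
(D) has a carboxylic acid group (-C(=O)OH) but the -OH oxygen has H1; the =O is OX1, not OX2.
So the answer is (C).

C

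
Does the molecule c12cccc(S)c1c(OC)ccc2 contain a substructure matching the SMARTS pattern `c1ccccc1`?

Yes

The pattern c1ccccc1 describes six aromatic carbons in a ring — a benzene ring.
The required atom environment is present in the molecule, so the pattern matches.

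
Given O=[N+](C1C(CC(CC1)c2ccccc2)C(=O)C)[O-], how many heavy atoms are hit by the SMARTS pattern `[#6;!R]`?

The query [#6;!R] means: carbon not in any ring.
Check the 18 heavy atoms by environment: 6× C (in 6-ring) → no; 2× C (acyclic) → match; 2× O (acyclic) → no; 1× N (charge +1, acyclic) → no; 1× O (charge -1, acyclic) → no; 6× c (aromatic, in 6-ring) → no.
That gives 2 matching atoms.

2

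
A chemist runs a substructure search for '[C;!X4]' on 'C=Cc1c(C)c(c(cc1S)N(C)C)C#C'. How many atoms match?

Check the 15 heavy atoms by environment: 6× c (aromatic, X3) → no; 2× C (X3) → match; 1× S (X2) → no; 1× N (X3) → no; 3× C (X4) → no; 2× C (X2) → match.
Summing the matching environments: 2 + 2 = 4 matching atoms.

4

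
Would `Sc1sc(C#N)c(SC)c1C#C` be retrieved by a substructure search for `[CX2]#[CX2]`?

The pattern [CX2]#[CX2] describes a carbon-carbon triple bond — an alkyne.
The molecule carries an ethynyl group (-C#CH), whose atoms satisfy every constraint of the query, so the pattern matches.

Yes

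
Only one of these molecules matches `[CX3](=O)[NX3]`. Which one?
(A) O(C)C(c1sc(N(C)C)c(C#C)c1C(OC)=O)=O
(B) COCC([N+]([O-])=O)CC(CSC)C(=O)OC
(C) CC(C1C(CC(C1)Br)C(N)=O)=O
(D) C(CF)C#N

C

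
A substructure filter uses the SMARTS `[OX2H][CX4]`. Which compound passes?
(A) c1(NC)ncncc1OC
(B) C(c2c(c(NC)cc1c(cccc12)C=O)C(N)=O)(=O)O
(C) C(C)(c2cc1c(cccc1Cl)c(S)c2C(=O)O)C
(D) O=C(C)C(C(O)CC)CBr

D

[OX2H][CX4] describes a hydroxyl oxygen bound to an sp3 (X4) carbon (an aliphatic alcohol).
(A) has a methoxy ether (-OCH3) but the oxygen has H0 (ether), not H1.
(B) has a carboxylic acid group (-C(=O)OH) but the -OH is on a CX3 carbonyl carbon, not a CX4 carbon.
(C) has a carboxylic acid group (-C(=O)OH) but the -OH is on a CX3 carbonyl carbon, not a CX4 carbon.
(D) contains a hydroxyl group (-OH), which satisfies every atom and bond constraint.
So the answer is (D).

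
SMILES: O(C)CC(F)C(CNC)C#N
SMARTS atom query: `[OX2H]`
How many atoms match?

The query [OX2H] means: aliphatic oxygen with two connections, one of which is H — an -OH oxygen.
Check the 11 heavy atoms by environment: 2× C (H2, X4) → no; 2× C (H1, X4) → no; 1× C (H0, X2) → no; 1× N (H0, X1) → no; 1× N (H1, X3) → no; 2× C (H3, X4) → no; 1× O (H0, X2) → no; 1× F (H0, X1) → no.
No environment satisfies the query, so 0 matching atoms.

0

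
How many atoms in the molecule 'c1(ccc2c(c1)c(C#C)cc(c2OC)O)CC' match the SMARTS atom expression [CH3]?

2

The query [CH3] means: aliphatic carbon with exactly three hydrogens.
Check the 17 heavy atoms by environment: 6× c (aromatic, H0) → no; 4× c (aromatic, H1) → no; 1× O (H1) → no; 1× C (H0) → no; 1× C (H1) → no; 1× C (H2) → no; 2× C (H3) → match; 1× O (H0) → no.
That gives 2 matching atoms.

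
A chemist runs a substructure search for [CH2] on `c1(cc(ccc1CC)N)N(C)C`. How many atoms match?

1

Check the 12 heavy atoms by environment: 3× c (aromatic, H1) → no; 3× c (aromatic, H0) → no; 1× N (H2) → no; 1× N (H0) → no; 3× C (H3) → no; 1× C (H2) → match.
That gives 1 matching atom.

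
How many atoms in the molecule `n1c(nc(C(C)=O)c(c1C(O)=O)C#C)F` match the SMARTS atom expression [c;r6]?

4

Check the 15 heavy atoms by environment: 2× n (aromatic, in 6-ring) → no; 4× c (aromatic, in 6-ring) → match; 5× C (acyclic) → no; 3× O (acyclic) → no; 1× F (acyclic) → no.
That gives 4 matching atoms.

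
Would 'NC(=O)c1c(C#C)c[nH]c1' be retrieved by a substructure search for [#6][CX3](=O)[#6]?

The pattern [#6][CX3](=O)[#6] describes a carbonyl carbon (no H) flanked by two carbons — a ketone.
The closest candidate here is a primary amide (-C(=O)NH2), but one neighbour of the carbonyl carbon is N, not C. No other fragment satisfies the full query, so there is no match.

No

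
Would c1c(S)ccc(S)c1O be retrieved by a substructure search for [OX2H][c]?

Yes

The pattern [OX2H][c] describes a hydroxyl oxygen attached to an aromatic carbon — a phenol.
The molecule carries a hydroxyl group (-OH), whose atoms satisfy every constraint of the query, so the pattern matches.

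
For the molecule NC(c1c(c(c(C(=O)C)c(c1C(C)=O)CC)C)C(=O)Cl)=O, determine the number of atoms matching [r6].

6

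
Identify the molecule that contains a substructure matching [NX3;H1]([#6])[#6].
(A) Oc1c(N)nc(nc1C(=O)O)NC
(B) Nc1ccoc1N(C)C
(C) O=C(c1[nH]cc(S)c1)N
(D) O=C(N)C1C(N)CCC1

A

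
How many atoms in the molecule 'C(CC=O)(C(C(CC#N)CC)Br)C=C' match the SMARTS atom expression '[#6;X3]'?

The query [#6;X3] means: any carbon (aromatic or not) with three total connections.
Check the 14 heavy atoms by environment: 7× C (X4) → no; 1× Br (X1) → no; 1× C (X2) → no; 1× N (X1) → no; 3× C (X3) → match; 1× O (X1) → no.
That gives 3 matching atoms.

3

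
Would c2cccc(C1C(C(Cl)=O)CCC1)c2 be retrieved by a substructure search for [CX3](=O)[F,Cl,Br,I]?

Yes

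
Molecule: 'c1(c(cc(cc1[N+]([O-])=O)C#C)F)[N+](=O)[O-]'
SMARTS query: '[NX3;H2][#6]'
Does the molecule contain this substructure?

No

The pattern [NX3;H2][#6] describes a trivalent nitrogen with two H attached to carbon — a primary amine.
The closest candidate here is a nitro group (-[N+](=O)[O-]), but the nitrogen is [N+] with no H, not NX3H2. No other fragment satisfies the full query, so there is no match.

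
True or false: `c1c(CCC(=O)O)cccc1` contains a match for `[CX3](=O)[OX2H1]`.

True

The pattern [CX3](=O)[OX2H1] describes an sp2 carbon double-bonded to O and single-bonded to an -OH oxygen — a carboxylic acid.
The molecule carries a carboxylic acid group (-C(=O)OH), whose atoms satisfy every constraint of the query, so the pattern matches.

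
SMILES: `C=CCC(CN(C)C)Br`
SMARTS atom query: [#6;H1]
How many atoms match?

2

The query [#6;H1] means: any carbon bearing exactly one hydrogen.
Check the 9 heavy atoms by environment: 3× C (H2) → no; 2× C (H1) → match; 1× Br (H0) → no; 1× N (H0) → no; 2× C (H3) → no.
That gives 2 matching atoms.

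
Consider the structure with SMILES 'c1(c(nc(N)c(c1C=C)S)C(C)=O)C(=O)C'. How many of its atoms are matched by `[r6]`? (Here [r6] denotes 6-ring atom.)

6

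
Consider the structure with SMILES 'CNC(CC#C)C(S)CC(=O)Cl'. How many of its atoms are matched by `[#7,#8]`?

The query [#7,#8] means: nitrogen or oxygen (comma = OR).
Check the 12 heavy atoms by environment: 8× C → no; 1× O → match; 1× Cl → no; 1× N → match; 1× S → no.
Summing the matching environments: 1 + 1 = 2 matching atoms.

2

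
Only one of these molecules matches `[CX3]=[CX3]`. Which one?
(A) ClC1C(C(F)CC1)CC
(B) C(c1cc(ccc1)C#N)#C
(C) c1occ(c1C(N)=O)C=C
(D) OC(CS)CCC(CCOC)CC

C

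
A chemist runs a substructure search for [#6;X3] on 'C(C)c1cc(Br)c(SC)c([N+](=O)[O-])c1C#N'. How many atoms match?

6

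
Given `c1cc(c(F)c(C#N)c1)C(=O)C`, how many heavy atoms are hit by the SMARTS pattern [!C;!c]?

The query [!C;!c] means: neither aliphatic nor aromatic carbon — same as [!#6].
Check the 12 heavy atoms by environment: 6× c (aromatic) → no; 1× F → match; 3× C → no; 1× O → match; 1× N → match.
Summing the matching environments: 1 + 1 + 1 = 3 matching atoms.

3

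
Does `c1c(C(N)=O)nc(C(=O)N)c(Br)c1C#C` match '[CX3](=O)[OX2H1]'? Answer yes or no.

The pattern [CX3](=O)[OX2H1] describes an sp2 carbon double-bonded to O and single-bonded to an -OH oxygen — a carboxylic acid.
The closest candidate here is a primary amide (-C(=O)NH2), but the carbonyl is bonded to N, not to an -OH oxygen. No other fragment satisfies the full query, so there is no match.

No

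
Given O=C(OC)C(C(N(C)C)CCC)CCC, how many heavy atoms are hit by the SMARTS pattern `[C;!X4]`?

1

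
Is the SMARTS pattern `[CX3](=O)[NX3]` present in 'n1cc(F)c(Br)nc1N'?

The pattern [CX3](=O)[NX3] describes a carbonyl carbon bonded to a trivalent nitrogen — an amide.
The closest candidate here is a primary amino group (-NH2), but the -NH2 is not attached to a carbonyl carbon. No other fragment satisfies the full query, so there is no match.

No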